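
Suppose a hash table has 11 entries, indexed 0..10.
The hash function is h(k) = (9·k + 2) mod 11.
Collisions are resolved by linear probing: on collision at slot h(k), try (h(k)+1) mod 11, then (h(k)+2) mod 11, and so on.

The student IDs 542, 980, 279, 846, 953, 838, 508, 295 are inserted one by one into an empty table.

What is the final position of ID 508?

1

542: h=7 => slot 7
980: h=0 => slot 0
279: h=5 => slot 5
846: h=4 => slot 4
953: h=10 => slot 10
838: h=9 => slot 9
508: h=9, probe 9,10,0,1 => slot 1
295: h=6 => slot 6
Table: [980, 508, ∅, ∅, 846, 279, 295, 542, ∅, 838, 953]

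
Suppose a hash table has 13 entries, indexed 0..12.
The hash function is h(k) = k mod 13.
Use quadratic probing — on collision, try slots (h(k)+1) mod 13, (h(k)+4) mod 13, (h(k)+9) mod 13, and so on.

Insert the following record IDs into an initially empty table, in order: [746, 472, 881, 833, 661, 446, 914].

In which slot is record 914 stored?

0

746: h=5 → slot 5
472: h=4 → slot 4
881: h=10 → slot 10
833: h=1 → slot 1
661: h=11 → slot 11
446: h=4, probe 4,5,8 → slot 8
914: h=4, probe 4,5,8,0 → slot 0
Table: [914, 833, ∅, ∅, 472, 746, ∅, ∅, 446, ∅, 881, 661, ∅]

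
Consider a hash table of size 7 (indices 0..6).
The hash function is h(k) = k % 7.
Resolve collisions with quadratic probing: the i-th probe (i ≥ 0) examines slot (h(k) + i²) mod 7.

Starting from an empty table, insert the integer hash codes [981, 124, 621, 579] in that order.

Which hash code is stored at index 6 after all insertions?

981 hashes to 1; slot 1 is free -> place at 1.
124 hashes to 5; slot 5 is free -> place at 5.
621 hashes to 5; 5 taken -> place at 6.
579 hashes to 5; 5,6 taken -> place at 2.
Table: [-, 981, 579, -, -, 124, 621]

621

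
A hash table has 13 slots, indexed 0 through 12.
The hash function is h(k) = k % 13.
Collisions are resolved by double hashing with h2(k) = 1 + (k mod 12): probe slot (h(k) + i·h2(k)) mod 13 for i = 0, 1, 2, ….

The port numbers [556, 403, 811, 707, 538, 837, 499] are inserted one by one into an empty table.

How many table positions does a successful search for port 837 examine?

2

556 hashes to 10; slot 10 is free => place at 10.
403 hashes to 0; slot 0 is free => place at 0.
811 hashes to 5; slot 5 is free => place at 5.
707 hashes to 5, h2=12; 5 taken => place at 4.
538 hashes to 5, h2=11; 5 taken => place at 3.
837 hashes to 5, h2=10; 5 taken => place at 2.
499 hashes to 5, h2=8; 5,0 taken => place at 8.
Table: [403, _, 837, 538, 707, 811, _, _, 499, _, 556, _, _]
Lookup 837: h=5, h2=10, probe 5,2 → found at 2.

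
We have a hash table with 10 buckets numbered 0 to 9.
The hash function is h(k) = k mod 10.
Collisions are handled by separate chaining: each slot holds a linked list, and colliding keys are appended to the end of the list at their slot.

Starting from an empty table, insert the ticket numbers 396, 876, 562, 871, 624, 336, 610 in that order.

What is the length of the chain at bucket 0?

Insert 396: h=6, bucket 6 empty -> new chain.
Insert 876: h=6, bucket 6 nonempty -> append to chain.
Insert 562: h=2, bucket 2 empty -> new chain.
Insert 871: h=1, bucket 1 empty -> new chain.
Insert 624: h=4, bucket 4 empty -> new chain.
Insert 336: h=6, bucket 6 nonempty -> append to chain.
Insert 610: h=0, bucket 0 empty -> new chain.
Final buckets:
0: 610
1: 871
2: 562
3: -
4: 624
5: -
6: 396 -> 876 -> 336
7: -
8: -
9: -

1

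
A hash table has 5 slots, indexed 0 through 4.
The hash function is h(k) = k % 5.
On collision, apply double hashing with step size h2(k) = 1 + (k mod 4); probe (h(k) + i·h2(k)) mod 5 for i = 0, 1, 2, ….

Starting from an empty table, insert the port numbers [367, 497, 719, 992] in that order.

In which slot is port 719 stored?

367 hashes to 2; slot 2 is free -> place at 2.
497 hashes to 2, h2=2; 2 taken -> place at 4.
719 hashes to 4, h2=4; 4 taken -> place at 3.
992 hashes to 2, h2=1; 2,3,4 taken -> place at 0.
Table: [992, —, 367, 719, 497]

3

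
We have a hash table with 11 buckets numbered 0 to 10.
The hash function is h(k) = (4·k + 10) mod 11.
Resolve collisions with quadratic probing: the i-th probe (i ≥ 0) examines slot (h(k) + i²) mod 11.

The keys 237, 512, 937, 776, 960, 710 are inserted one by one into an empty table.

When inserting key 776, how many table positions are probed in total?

Insert 237: h=1, slot 1 empty -> index 1.
Insert 512: h=1, slot 1 occupied -> index 2.
Insert 937: h=7, slot 7 empty -> index 7.
Insert 776: h=1, slots 1,2 occupied -> index 5.
Insert 960: h=0, slot 0 empty -> index 0.
Insert 710: h=1, slots 1,2,5 occupied -> index 10.
Table: [960, 237, 512, ∅, ∅, 776, ∅, 937, ∅, ∅, 710]

3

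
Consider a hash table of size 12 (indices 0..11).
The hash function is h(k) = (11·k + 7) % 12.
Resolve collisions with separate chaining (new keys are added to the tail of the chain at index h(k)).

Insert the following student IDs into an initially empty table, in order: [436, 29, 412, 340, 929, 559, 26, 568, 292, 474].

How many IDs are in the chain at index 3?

5

Insert 436: h=3, bucket 3 empty → new chain.
Insert 29: h=2, bucket 2 empty → new chain.
Insert 412: h=3, bucket 3 nonempty → append to chain.
Insert 340: h=3, bucket 3 nonempty → append to chain.
Insert 929: h=2, bucket 2 nonempty → append to chain.
Insert 559: h=0, bucket 0 empty → new chain.
Insert 26: h=5, bucket 5 empty → new chain.
Insert 568: h=3, bucket 3 nonempty → append to chain.
Insert 292: h=3, bucket 3 nonempty → append to chain.
Insert 474: h=1, bucket 1 empty → new chain.
Final buckets:
0: 559
1: 474
2: 29 -> 929
3: 436 -> 412 -> 340 -> 568 -> 292
4: ∅
5: 26
6: ∅
7: ∅
8: ∅
9: ∅
10: ∅
11: ∅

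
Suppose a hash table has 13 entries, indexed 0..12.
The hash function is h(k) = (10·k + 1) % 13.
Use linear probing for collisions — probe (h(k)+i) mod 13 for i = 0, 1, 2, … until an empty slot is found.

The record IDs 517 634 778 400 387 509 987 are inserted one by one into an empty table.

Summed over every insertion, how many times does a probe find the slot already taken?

517 hashes to 10; slot 10 is free => place at 10.
634 hashes to 10; 10 taken => place at 11.
778 hashes to 7; slot 7 is free => place at 7.
400 hashes to 10; 10,11 taken => place at 12.
387 hashes to 10; 10,11,12 taken => place at 0.
509 hashes to 8; slot 8 is free => place at 8.
987 hashes to 4; slot 4 is free => place at 4.
Table: [387, ., ., ., 987, ., ., 778, 509, ., 517, 634, 400]

6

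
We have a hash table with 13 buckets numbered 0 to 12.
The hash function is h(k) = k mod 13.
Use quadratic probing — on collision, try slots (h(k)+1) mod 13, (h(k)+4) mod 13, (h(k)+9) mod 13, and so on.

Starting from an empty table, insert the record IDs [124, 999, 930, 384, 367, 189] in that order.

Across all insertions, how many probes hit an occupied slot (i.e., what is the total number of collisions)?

Insert 124: h=7, slot 7 empty → index 7.
Insert 999: h=11, slot 11 empty → index 11.
Insert 930: h=7, slot 7 occupied → index 8.
Insert 384: h=7, slots 7,8,11 occupied → index 3.
Insert 367: h=3, slot 3 occupied → index 4.
Insert 189: h=7, slots 7,8,11,3 occupied → index 10.
Table: [—, —, —, 384, 367, —, —, 124, 930, —, 189, 999, —]

9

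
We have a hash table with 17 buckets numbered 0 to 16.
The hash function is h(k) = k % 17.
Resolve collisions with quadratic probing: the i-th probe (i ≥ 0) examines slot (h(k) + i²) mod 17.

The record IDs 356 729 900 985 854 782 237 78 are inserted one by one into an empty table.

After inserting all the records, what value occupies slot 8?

Insert 356: h=16, slot 16 empty => index 16.
Insert 729: h=15, slot 15 empty => index 15.
Insert 900: h=16, slot 16 occupied => index 0.
Insert 985: h=16, slots 16,0 occupied => index 3.
Insert 854: h=4, slot 4 empty => index 4.
Insert 782: h=0, slot 0 occupied => index 1.
Insert 237: h=16, slots 16,0,3 occupied => index 8.
Insert 78: h=10, slot 10 empty => index 10.
Table: [900, 782, ., 985, 854, ., ., ., 237, ., 78, ., ., ., ., 729, 356]

237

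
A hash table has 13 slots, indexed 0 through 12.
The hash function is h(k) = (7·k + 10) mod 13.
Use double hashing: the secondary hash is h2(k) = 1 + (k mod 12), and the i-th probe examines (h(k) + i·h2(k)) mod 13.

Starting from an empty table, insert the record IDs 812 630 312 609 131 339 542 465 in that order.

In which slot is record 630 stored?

Insert 812: h=0, slot 0 empty => index 0.
Insert 630: h=0, h2=7, slot 0 occupied => index 7.
Insert 312: h=10, slot 10 empty => index 10.
Insert 609: h=9, slot 9 empty => index 9.
Insert 131: h=4, slot 4 empty => index 4.
Insert 339: h=4, h2=4, slot 4 occupied => index 8.
Insert 542: h=8, h2=3, slot 8 occupied => index 11.
Insert 465: h=2, slot 2 empty => index 2.
Table: [812, ., 465, ., 131, ., ., 630, 339, 609, 312, 542, .]

7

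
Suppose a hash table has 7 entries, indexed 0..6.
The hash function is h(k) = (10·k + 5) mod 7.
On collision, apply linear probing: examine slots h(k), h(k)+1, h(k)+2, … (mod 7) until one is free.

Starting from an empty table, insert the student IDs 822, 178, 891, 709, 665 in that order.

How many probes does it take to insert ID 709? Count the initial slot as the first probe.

2

822 hashes to 0; slot 0 is free → place at 0.
178 hashes to 0; 0 taken → place at 1.
891 hashes to 4; slot 4 is free → place at 4.
709 hashes to 4; 4 taken → place at 5.
665 hashes to 5; 5 taken → place at 6.
Table: [822, 178, —, —, 891, 709, 665]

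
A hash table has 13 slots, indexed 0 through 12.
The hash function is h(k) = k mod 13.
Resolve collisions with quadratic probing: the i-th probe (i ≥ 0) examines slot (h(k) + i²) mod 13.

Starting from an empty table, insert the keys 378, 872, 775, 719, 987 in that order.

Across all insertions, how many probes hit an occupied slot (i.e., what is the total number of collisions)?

378: h=1 => slot 1
872: h=1, probe 1,2 => slot 2
775: h=8 => slot 8
719: h=4 => slot 4
987: h=12 => slot 12
Table: [., 378, 872, ., 719, ., ., ., 775, ., ., ., 987]

1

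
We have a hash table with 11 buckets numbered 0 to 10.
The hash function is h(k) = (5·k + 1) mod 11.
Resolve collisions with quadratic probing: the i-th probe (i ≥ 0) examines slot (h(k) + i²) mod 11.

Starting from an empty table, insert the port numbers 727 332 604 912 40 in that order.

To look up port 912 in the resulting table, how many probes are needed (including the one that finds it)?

727: h=6 => slot 6
332: h=0 => slot 0
604: h=7 => slot 7
912: h=7, probe 7,8 => slot 8
40: h=3 => slot 3
Table: [332, —, —, 40, —, —, 727, 604, 912, —, —]
Lookup 912: h=7, probe 7,8 → found at 8.

2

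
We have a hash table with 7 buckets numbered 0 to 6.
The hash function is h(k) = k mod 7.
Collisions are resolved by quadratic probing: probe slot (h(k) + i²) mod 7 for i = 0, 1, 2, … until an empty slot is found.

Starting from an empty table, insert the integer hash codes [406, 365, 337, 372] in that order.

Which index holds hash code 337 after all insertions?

406: h=0 -> slot 0
365: h=1 -> slot 1
337: h=1, probe 1,2 -> slot 2
372: h=1, probe 1,2,5 -> slot 5
Table: [406, 365, 337, —, —, 372, —]

2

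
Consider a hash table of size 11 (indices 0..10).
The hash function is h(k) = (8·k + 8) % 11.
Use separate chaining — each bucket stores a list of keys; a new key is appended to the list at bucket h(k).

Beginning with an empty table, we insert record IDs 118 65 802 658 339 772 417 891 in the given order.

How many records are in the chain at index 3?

Insert 118: h=6, bucket 6 empty -> new chain.
Insert 65: h=0, bucket 0 empty -> new chain.
Insert 802: h=0, bucket 0 nonempty -> append to chain.
Insert 658: h=3, bucket 3 empty -> new chain.
Insert 339: h=3, bucket 3 nonempty -> append to chain.
Insert 772: h=2, bucket 2 empty -> new chain.
Insert 417: h=0, bucket 0 nonempty -> append to chain.
Insert 891: h=8, bucket 8 empty -> new chain.
Final buckets:
0: 65 -> 802 -> 417
1: .
2: 772
3: 658 -> 339
4: .
5: .
6: 118
7: .
8: 891
9: .
10: .

2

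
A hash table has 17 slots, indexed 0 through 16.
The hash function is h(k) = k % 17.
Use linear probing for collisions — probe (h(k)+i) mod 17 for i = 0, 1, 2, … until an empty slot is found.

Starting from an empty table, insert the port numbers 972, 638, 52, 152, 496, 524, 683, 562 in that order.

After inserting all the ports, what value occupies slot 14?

524

972: h=3 -> slot 3
638: h=9 -> slot 9
52: h=1 -> slot 1
152: h=16 -> slot 16
496: h=3, probe 3,4 -> slot 4
524: h=14 -> slot 14
683: h=3, probe 3,4,5 -> slot 5
562: h=1, probe 1,2 -> slot 2
Table: [., 52, 562, 972, 496, 683, ., ., ., 638, ., ., ., ., 524, ., 152]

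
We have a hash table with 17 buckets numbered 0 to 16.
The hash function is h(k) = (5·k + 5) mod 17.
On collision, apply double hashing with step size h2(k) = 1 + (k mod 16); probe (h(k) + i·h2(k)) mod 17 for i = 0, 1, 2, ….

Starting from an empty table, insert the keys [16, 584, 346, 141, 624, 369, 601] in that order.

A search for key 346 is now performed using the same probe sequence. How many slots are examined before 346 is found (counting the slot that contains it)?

16: h=0 -> slot 0
584: h=1 -> slot 1
346: h=1, h2=11, probe 1,12 -> slot 12
141: h=13 -> slot 13
624: h=14 -> slot 14
369: h=14, h2=2, probe 14,16 -> slot 16
601: h=1, h2=10, probe 1,11 -> slot 11
Table: [16, 584, —, —, —, —, —, —, —, —, —, 601, 346, 141, 624, —, 369]
Lookup 346: h=1, h2=11, probe 1,12 → found at 12.

2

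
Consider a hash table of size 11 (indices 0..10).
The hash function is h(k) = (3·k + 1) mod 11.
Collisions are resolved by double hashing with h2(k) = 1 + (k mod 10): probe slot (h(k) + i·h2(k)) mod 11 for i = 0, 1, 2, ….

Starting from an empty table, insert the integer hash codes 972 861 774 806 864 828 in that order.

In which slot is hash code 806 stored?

972 hashes to 2; slot 2 is free => place at 2.
861 hashes to 10; slot 10 is free => place at 10.
774 hashes to 2, h2=5; 2 taken => place at 7.
806 hashes to 10, h2=7; 10 taken => place at 6.
864 hashes to 8; slot 8 is free => place at 8.
828 hashes to 10, h2=9; 10,8,6 taken => place at 4.
Table: [_, _, 972, _, 828, _, 806, 774, 864, _, 861]

6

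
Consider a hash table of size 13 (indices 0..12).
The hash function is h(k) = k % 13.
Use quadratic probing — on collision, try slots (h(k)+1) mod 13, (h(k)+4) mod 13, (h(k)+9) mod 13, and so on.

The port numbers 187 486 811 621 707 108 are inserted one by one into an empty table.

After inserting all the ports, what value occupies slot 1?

187: h=5 -> slot 5
486: h=5, probe 5,6 -> slot 6
811: h=5, probe 5,6,9 -> slot 9
621: h=10 -> slot 10
707: h=5, probe 5,6,9,1 -> slot 1
108: h=4 -> slot 4
Table: [_, 707, _, _, 108, 187, 486, _, _, 811, 621, _, _]

707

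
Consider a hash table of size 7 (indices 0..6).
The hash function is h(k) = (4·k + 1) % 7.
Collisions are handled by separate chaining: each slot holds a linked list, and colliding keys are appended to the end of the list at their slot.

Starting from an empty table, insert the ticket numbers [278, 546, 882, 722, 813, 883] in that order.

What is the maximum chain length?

3

Insert 278: h=0, bucket 0 empty → new chain.
Insert 546: h=1, bucket 1 empty → new chain.
Insert 882: h=1, bucket 1 nonempty → append to chain.
Insert 722: h=5, bucket 5 empty → new chain.
Insert 813: h=5, bucket 5 nonempty → append to chain.
Insert 883: h=5, bucket 5 nonempty → append to chain.
Final buckets:
0: 278
1: 546 -> 882
2: —
3: —
4: —
5: 722 -> 813 -> 883
6: —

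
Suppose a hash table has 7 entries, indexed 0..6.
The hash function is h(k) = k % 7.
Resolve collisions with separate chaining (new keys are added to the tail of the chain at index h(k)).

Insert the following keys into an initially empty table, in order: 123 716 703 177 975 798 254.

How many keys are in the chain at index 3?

1

123 -> bucket 4
716 -> bucket 2
703 -> bucket 3
177 -> bucket 2 (collision)
975 -> bucket 2 (collision)
798 -> bucket 0
254 -> bucket 2 (collision)
Final buckets:
0: 798
1: -
2: 716 -> 177 -> 975 -> 254
3: 703
4: 123
5: -
6: -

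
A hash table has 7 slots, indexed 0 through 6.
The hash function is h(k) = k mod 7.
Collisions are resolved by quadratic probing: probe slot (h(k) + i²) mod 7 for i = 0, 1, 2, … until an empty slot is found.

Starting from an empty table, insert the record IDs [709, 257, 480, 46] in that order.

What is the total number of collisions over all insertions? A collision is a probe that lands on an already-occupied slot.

709: h=2 -> slot 2
257: h=5 -> slot 5
480: h=4 -> slot 4
46: h=4, probe 4,5,1 -> slot 1
Table: [., 46, 709, ., 480, 257, .]

2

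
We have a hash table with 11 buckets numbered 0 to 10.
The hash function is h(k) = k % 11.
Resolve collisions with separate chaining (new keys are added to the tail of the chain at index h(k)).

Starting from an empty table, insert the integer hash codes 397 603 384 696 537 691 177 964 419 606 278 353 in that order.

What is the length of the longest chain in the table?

397 -> bucket 1
603 -> bucket 9
384 -> bucket 10
696 -> bucket 3
537 -> bucket 9 (collision)
691 -> bucket 9 (collision)
177 -> bucket 1 (collision)
964 -> bucket 7
419 -> bucket 1 (collision)
606 -> bucket 1 (collision)
278 -> bucket 3 (collision)
353 -> bucket 1 (collision)
Final buckets:
0: .
1: 397 -> 177 -> 419 -> 606 -> 353
2: .
3: 696 -> 278
4: .
5: .
6: .
7: 964
8: .
9: 603 -> 537 -> 691
10: 384

5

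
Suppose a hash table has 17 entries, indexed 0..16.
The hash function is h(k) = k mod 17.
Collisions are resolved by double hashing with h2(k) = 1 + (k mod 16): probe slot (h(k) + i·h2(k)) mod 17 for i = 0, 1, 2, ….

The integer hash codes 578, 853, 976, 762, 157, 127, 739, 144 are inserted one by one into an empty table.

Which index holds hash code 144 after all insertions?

578 hashes to 0; slot 0 is free → place at 0.
853 hashes to 3; slot 3 is free → place at 3.
976 hashes to 7; slot 7 is free → place at 7.
762 hashes to 14; slot 14 is free → place at 14.
157 hashes to 4; slot 4 is free → place at 4.
127 hashes to 8; slot 8 is free → place at 8.
739 hashes to 8, h2=4; 8 taken → place at 12.
144 hashes to 8, h2=1; 8 taken → place at 9.
Table: [578, _, _, 853, 157, _, _, 976, 127, 144, _, _, 739, _, 762, _, _]

9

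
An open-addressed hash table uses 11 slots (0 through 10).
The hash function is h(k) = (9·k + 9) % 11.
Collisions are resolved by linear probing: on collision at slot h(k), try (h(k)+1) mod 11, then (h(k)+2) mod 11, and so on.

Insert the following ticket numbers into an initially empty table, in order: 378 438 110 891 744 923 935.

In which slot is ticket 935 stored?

3

378: h=1 => slot 1
438: h=2 => slot 2
110: h=9 => slot 9
891: h=9, probe 9,10 => slot 10
744: h=6 => slot 6
923: h=0 => slot 0
935: h=9, probe 9,10,0,1,2,3 => slot 3
Table: [923, 378, 438, 935, ., ., 744, ., ., 110, 891]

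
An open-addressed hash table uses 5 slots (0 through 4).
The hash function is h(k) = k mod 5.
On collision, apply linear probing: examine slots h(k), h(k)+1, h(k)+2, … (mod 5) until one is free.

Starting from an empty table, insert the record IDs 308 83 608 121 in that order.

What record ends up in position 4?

83

308: h=3 -> slot 3
83: h=3, probe 3,4 -> slot 4
608: h=3, probe 3,4,0 -> slot 0
121: h=1 -> slot 1
Table: [608, 121, ∅, 308, 83]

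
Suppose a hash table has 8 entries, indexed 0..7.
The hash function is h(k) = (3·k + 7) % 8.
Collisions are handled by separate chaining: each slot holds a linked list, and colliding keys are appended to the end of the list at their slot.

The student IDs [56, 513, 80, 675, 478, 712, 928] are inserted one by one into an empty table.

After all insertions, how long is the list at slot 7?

Insert 56: h=7, bucket 7 empty -> new chain.
Insert 513: h=2, bucket 2 empty -> new chain.
Insert 80: h=7, bucket 7 nonempty -> append to chain.
Insert 675: h=0, bucket 0 empty -> new chain.
Insert 478: h=1, bucket 1 empty -> new chain.
Insert 712: h=7, bucket 7 nonempty -> append to chain.
Insert 928: h=7, bucket 7 nonempty -> append to chain.
Final buckets:
0: 675
1: 478
2: 513
3: _
4: _
5: _
6: _
7: 56 -> 80 -> 712 -> 928

4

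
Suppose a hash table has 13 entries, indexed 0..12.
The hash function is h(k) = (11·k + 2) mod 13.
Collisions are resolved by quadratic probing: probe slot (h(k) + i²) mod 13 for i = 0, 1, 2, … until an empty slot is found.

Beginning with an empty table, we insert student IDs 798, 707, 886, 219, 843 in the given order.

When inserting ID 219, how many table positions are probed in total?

798: h=5 => slot 5
707: h=5, probe 5,6 => slot 6
886: h=11 => slot 11
219: h=6, probe 6,7 => slot 7
843: h=6, probe 6,7,10 => slot 10
Table: [_, _, _, _, _, 798, 707, 219, _, _, 843, 886, _]

2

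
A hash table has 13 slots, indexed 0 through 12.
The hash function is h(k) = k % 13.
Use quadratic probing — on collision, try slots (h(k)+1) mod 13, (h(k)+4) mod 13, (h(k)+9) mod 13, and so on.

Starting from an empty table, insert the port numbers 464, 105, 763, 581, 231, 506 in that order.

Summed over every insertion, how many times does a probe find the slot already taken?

Insert 464: h=9, slot 9 empty -> index 9.
Insert 105: h=1, slot 1 empty -> index 1.
Insert 763: h=9, slot 9 occupied -> index 10.
Insert 581: h=9, slots 9,10 occupied -> index 0.
Insert 231: h=10, slot 10 occupied -> index 11.
Insert 506: h=12, slot 12 empty -> index 12.
Table: [581, 105, ., ., ., ., ., ., ., 464, 763, 231, 506]

4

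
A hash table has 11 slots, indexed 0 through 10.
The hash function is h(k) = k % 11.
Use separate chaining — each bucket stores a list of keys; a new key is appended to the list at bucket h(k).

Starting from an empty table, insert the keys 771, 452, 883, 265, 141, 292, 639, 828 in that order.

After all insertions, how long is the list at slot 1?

Insert 771: h=1, bucket 1 empty -> new chain.
Insert 452: h=1, bucket 1 nonempty -> append to chain.
Insert 883: h=3, bucket 3 empty -> new chain.
Insert 265: h=1, bucket 1 nonempty -> append to chain.
Insert 141: h=9, bucket 9 empty -> new chain.
Insert 292: h=6, bucket 6 empty -> new chain.
Insert 639: h=1, bucket 1 nonempty -> append to chain.
Insert 828: h=3, bucket 3 nonempty -> append to chain.
Final buckets:
0: ∅
1: 771 -> 452 -> 265 -> 639
2: ∅
3: 883 -> 828
4: ∅
5: ∅
6: 292
7: ∅
8: ∅
9: 141
10: ∅

4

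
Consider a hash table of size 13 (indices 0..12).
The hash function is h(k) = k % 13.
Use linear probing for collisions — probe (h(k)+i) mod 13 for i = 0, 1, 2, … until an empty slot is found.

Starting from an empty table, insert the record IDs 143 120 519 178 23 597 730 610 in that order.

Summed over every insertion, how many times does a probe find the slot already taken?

143 hashes to 0; slot 0 is free -> place at 0.
120 hashes to 3; slot 3 is free -> place at 3.
519 hashes to 12; slot 12 is free -> place at 12.
178 hashes to 9; slot 9 is free -> place at 9.
23 hashes to 10; slot 10 is free -> place at 10.
597 hashes to 12; 12,0 taken -> place at 1.
730 hashes to 2; slot 2 is free -> place at 2.
610 hashes to 12; 12,0,1,2,3 taken -> place at 4.
Table: [143, 597, 730, 120, 610, ., ., ., ., 178, 23, ., 519]

7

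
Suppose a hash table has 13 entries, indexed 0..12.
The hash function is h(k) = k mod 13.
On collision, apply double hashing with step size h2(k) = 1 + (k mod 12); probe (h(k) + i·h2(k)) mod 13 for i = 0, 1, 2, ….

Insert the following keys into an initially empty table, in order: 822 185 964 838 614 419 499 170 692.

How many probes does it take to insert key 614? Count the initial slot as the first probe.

Insert 822: h=3, slot 3 empty → index 3.
Insert 185: h=3, h2=6, slot 3 occupied → index 9.
Insert 964: h=2, slot 2 empty → index 2.
Insert 838: h=6, slot 6 empty → index 6.
Insert 614: h=3, h2=3, slots 3,6,9 occupied → index 12.
Insert 419: h=3, h2=12, slots 3,2 occupied → index 1.
Insert 499: h=5, slot 5 empty → index 5.
Insert 170: h=1, h2=3, slot 1 occupied → index 4.
Insert 692: h=3, h2=9, slots 3,12 occupied → index 8.
Table: [., 419, 964, 822, 170, 499, 838, ., 692, 185, ., ., 614]

4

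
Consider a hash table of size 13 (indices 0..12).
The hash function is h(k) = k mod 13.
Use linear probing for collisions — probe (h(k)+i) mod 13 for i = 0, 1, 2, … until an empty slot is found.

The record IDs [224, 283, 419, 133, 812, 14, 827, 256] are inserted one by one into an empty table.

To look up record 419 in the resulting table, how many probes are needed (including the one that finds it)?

224 hashes to 3; slot 3 is free => place at 3.
283 hashes to 10; slot 10 is free => place at 10.
419 hashes to 3; 3 taken => place at 4.
133 hashes to 3; 3,4 taken => place at 5.
812 hashes to 6; slot 6 is free => place at 6.
14 hashes to 1; slot 1 is free => place at 1.
827 hashes to 8; slot 8 is free => place at 8.
256 hashes to 9; slot 9 is free => place at 9.
Table: [—, 14, —, 224, 419, 133, 812, —, 827, 256, 283, —, —]
Lookup 419: h=3, probe 3,4 → found at 4.

2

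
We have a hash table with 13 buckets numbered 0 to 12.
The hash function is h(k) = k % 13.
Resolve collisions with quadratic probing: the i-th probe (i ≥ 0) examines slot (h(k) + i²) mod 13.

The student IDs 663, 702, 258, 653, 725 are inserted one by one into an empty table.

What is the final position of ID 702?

663: h=0 → slot 0
702: h=0, probe 0,1 → slot 1
258: h=11 → slot 11
653: h=3 → slot 3
725: h=10 → slot 10
Table: [663, 702, ∅, 653, ∅, ∅, ∅, ∅, ∅, ∅, 725, 258, ∅]

1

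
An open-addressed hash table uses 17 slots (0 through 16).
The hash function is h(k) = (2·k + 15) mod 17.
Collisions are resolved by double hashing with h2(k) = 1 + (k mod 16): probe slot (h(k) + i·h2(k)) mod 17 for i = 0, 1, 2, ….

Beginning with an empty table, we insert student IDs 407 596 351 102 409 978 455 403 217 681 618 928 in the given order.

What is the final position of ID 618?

4

407 hashes to 13; slot 13 is free => place at 13.
596 hashes to 0; slot 0 is free => place at 0.
351 hashes to 3; slot 3 is free => place at 3.
102 hashes to 15; slot 15 is free => place at 15.
409 hashes to 0, h2=10; 0 taken => place at 10.
978 hashes to 16; slot 16 is free => place at 16.
455 hashes to 7; slot 7 is free => place at 7.
403 hashes to 5; slot 5 is free => place at 5.
217 hashes to 7, h2=10; 7,0,10,3,13 taken => place at 6.
681 hashes to 0, h2=10; 0,10,3,13,6,16 taken => place at 9.
618 hashes to 10, h2=11; 10 taken => place at 4.
928 hashes to 1; slot 1 is free => place at 1.
Table: [596, 928, ., 351, 618, 403, 217, 455, ., 681, 409, ., ., 407, ., 102, 978]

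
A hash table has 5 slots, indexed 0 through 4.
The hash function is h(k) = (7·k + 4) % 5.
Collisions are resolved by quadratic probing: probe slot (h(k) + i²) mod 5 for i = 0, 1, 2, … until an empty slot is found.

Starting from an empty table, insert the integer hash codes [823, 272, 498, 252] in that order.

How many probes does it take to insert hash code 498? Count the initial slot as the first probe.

823: h=0 → slot 0
272: h=3 → slot 3
498: h=0, probe 0,1 → slot 1
252: h=3, probe 3,4 → slot 4
Table: [823, 498, ∅, 272, 252]

2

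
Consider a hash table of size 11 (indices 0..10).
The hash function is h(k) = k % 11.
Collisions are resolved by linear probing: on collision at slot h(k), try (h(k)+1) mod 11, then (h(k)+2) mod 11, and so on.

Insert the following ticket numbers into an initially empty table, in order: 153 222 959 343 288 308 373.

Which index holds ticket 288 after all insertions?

5

153: h=10 → slot 10
222: h=2 → slot 2
959: h=2, probe 2,3 → slot 3
343: h=2, probe 2,3,4 → slot 4
288: h=2, probe 2,3,4,5 → slot 5
308: h=0 → slot 0
373: h=10, probe 10,0,1 → slot 1
Table: [308, 373, 222, 959, 343, 288, -, -, -, -, 153]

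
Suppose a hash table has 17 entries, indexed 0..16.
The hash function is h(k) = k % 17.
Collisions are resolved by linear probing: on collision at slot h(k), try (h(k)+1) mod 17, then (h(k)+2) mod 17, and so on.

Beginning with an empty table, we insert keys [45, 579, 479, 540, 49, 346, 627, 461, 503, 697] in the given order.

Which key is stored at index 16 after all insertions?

627

45: h=11 → slot 11
579: h=1 → slot 1
479: h=3 → slot 3
540: h=13 → slot 13
49: h=15 → slot 15
346: h=6 → slot 6
627: h=15, probe 15,16 → slot 16
461: h=2 → slot 2
503: h=10 → slot 10
697: h=0 → slot 0
Table: [697, 579, 461, 479, —, —, 346, —, —, —, 503, 45, —, 540, —, 49, 627]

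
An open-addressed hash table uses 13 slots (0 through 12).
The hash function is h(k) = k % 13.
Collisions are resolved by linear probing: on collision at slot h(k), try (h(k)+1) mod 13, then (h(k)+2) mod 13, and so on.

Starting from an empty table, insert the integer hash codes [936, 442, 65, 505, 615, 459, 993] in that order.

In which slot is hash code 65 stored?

Insert 936: h=0, slot 0 empty → index 0.
Insert 442: h=0, slot 0 occupied → index 1.
Insert 65: h=0, slots 0,1 occupied → index 2.
Insert 505: h=11, slot 11 empty → index 11.
Insert 615: h=4, slot 4 empty → index 4.
Insert 459: h=4, slot 4 occupied → index 5.
Insert 993: h=5, slot 5 occupied → index 6.
Table: [936, 442, 65, —, 615, 459, 993, —, —, —, —, 505, —]

2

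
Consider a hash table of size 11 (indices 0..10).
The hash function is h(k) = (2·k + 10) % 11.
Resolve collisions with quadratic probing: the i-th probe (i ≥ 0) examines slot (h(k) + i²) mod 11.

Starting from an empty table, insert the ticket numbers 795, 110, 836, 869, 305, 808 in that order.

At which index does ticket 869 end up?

3

795 hashes to 5; slot 5 is free -> place at 5.
110 hashes to 10; slot 10 is free -> place at 10.
836 hashes to 10; 10 taken -> place at 0.
869 hashes to 10; 10,0 taken -> place at 3.
305 hashes to 4; slot 4 is free -> place at 4.
808 hashes to 9; slot 9 is free -> place at 9.
Table: [836, ∅, ∅, 869, 305, 795, ∅, ∅, ∅, 808, 110]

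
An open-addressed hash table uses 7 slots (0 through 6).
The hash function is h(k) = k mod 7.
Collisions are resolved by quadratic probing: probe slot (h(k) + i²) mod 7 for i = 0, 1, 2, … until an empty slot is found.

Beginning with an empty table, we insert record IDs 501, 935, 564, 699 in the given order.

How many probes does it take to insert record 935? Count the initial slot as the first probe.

501 hashes to 4; slot 4 is free → place at 4.
935 hashes to 4; 4 taken → place at 5.
564 hashes to 4; 4,5 taken → place at 1.
699 hashes to 6; slot 6 is free → place at 6.
Table: [_, 564, _, _, 501, 935, 699]

2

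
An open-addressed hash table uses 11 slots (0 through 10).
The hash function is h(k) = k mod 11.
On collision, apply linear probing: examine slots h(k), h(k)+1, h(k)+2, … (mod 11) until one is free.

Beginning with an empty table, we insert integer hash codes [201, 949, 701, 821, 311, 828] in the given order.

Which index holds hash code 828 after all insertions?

6

201 hashes to 3; slot 3 is free => place at 3.
949 hashes to 3; 3 taken => place at 4.
701 hashes to 8; slot 8 is free => place at 8.
821 hashes to 7; slot 7 is free => place at 7.
311 hashes to 3; 3,4 taken => place at 5.
828 hashes to 3; 3,4,5 taken => place at 6.
Table: [∅, ∅, ∅, 201, 949, 311, 828, 821, 701, ∅, ∅]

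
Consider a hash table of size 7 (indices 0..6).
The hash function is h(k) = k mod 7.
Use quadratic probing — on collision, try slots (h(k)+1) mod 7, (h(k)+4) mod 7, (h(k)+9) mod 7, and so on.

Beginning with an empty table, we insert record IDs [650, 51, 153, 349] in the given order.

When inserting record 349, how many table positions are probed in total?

3

650: h=6 => slot 6
51: h=2 => slot 2
153: h=6, probe 6,0 => slot 0
349: h=6, probe 6,0,3 => slot 3
Table: [153, —, 51, 349, —, —, 650]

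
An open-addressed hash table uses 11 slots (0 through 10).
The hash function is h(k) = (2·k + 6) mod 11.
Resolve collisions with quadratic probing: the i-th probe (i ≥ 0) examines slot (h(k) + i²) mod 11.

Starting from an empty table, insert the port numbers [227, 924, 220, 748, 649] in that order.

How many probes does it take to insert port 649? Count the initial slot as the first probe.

4

227 hashes to 9; slot 9 is free -> place at 9.
924 hashes to 6; slot 6 is free -> place at 6.
220 hashes to 6; 6 taken -> place at 7.
748 hashes to 6; 6,7 taken -> place at 10.
649 hashes to 6; 6,7,10 taken -> place at 4.
Table: [_, _, _, _, 649, _, 924, 220, _, 227, 748]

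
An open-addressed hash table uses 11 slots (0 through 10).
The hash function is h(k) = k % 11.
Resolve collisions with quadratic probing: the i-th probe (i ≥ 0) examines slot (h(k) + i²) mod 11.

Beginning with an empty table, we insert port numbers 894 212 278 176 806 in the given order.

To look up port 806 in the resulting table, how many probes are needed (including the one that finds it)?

4

Insert 894: h=3, slot 3 empty => index 3.
Insert 212: h=3, slot 3 occupied => index 4.
Insert 278: h=3, slots 3,4 occupied => index 7.
Insert 176: h=0, slot 0 empty => index 0.
Insert 806: h=3, slots 3,4,7 occupied => index 1.
Table: [176, 806, _, 894, 212, _, _, 278, _, _, _]
Lookup 806: h=3, probe 3,4,7,1 → found at 1.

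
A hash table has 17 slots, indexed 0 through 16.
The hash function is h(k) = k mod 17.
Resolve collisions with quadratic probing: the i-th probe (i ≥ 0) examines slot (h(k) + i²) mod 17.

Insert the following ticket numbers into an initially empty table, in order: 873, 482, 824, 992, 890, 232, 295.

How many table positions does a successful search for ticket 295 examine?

873 hashes to 6; slot 6 is free → place at 6.
482 hashes to 6; 6 taken → place at 7.
824 hashes to 8; slot 8 is free → place at 8.
992 hashes to 6; 6,7 taken → place at 10.
890 hashes to 6; 6,7,10 taken → place at 15.
232 hashes to 11; slot 11 is free → place at 11.
295 hashes to 6; 6,7,10,15 taken → place at 5.
Table: [_, _, _, _, _, 295, 873, 482, 824, _, 992, 232, _, _, _, 890, _]
Lookup 295: h=6, probe 6,7,10,15,5 → found at 5.

5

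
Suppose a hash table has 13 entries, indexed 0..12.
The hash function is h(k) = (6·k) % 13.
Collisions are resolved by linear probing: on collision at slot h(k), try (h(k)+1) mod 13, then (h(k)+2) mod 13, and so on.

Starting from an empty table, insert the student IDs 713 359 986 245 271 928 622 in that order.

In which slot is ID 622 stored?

6

713: h=1 → slot 1
359: h=9 → slot 9
986: h=1, probe 1,2 → slot 2
245: h=1, probe 1,2,3 → slot 3
271: h=1, probe 1,2,3,4 → slot 4
928: h=4, probe 4,5 → slot 5
622: h=1, probe 1,2,3,4,5,6 → slot 6
Table: [-, 713, 986, 245, 271, 928, 622, -, -, 359, -, -, -]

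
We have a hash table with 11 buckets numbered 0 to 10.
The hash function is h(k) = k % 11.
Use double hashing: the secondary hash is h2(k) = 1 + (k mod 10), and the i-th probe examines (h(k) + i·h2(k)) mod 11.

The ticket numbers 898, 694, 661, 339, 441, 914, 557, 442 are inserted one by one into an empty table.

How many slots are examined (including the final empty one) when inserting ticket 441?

3

898 hashes to 7; slot 7 is free → place at 7.
694 hashes to 1; slot 1 is free → place at 1.
661 hashes to 1, h2=2; 1 taken → place at 3.
339 hashes to 9; slot 9 is free → place at 9.
441 hashes to 1, h2=2; 1,3 taken → place at 5.
914 hashes to 1, h2=5; 1 taken → place at 6.
557 hashes to 7, h2=8; 7 taken → place at 4.
442 hashes to 2; slot 2 is free → place at 2.
Table: [-, 694, 442, 661, 557, 441, 914, 898, -, 339, -]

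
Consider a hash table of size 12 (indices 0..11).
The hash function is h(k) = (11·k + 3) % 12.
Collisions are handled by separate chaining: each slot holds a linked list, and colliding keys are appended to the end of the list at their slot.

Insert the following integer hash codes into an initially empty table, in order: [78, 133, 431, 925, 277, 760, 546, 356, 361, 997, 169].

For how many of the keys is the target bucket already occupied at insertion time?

78 -> bucket 9
133 -> bucket 2
431 -> bucket 4
925 -> bucket 2 (collision)
277 -> bucket 2 (collision)
760 -> bucket 11
546 -> bucket 9 (collision)
356 -> bucket 7
361 -> bucket 2 (collision)
997 -> bucket 2 (collision)
169 -> bucket 2 (collision)
Final buckets:
0: -
1: -
2: 133 -> 925 -> 277 -> 361 -> 997 -> 169
3: -
4: 431
5: -
6: -
7: 356
8: -
9: 78 -> 546
10: -
11: 760

6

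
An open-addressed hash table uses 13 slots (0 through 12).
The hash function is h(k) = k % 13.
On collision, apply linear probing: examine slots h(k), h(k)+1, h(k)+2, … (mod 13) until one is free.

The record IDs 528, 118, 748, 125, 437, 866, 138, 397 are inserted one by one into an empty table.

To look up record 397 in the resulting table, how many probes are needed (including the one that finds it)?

7

528: h=8 => slot 8
118: h=1 => slot 1
748: h=7 => slot 7
125: h=8, probe 8,9 => slot 9
437: h=8, probe 8,9,10 => slot 10
866: h=8, probe 8,9,10,11 => slot 11
138: h=8, probe 8,9,10,11,12 => slot 12
397: h=7, probe 7,8,9,10,11,12,0 => slot 0
Table: [397, 118, —, —, —, —, —, 748, 528, 125, 437, 866, 138]
Lookup 397: h=7, probe 7,8,9,10,11,12,0 → found at 0.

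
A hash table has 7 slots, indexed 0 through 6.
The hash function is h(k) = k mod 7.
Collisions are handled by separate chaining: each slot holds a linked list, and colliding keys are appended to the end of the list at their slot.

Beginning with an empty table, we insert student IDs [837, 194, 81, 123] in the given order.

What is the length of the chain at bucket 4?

Insert 837: h=4, bucket 4 empty → new chain.
Insert 194: h=5, bucket 5 empty → new chain.
Insert 81: h=4, bucket 4 nonempty → append to chain.
Insert 123: h=4, bucket 4 nonempty → append to chain.
Final buckets:
0: —
1: —
2: —
3: —
4: 837 -> 81 -> 123
5: 194
6: —

3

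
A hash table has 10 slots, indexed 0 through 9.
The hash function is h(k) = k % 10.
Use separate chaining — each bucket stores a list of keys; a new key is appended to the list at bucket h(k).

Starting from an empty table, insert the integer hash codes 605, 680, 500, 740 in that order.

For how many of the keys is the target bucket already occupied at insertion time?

2

Insert 605: h=5, bucket 5 empty → new chain.
Insert 680: h=0, bucket 0 empty → new chain.
Insert 500: h=0, bucket 0 nonempty → append to chain.
Insert 740: h=0, bucket 0 nonempty → append to chain.
Final buckets:
0: 680 -> 500 -> 740
1: —
2: —
3: —
4: —
5: 605
6: —
7: —
8: —
9: —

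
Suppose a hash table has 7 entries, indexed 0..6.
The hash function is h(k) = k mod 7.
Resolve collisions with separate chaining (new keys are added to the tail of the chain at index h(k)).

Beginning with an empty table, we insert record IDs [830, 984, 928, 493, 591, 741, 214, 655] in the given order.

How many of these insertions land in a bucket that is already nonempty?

5

Insert 830: h=4, bucket 4 empty → new chain.
Insert 984: h=4, bucket 4 nonempty → append to chain.
Insert 928: h=4, bucket 4 nonempty → append to chain.
Insert 493: h=3, bucket 3 empty → new chain.
Insert 591: h=3, bucket 3 nonempty → append to chain.
Insert 741: h=6, bucket 6 empty → new chain.
Insert 214: h=4, bucket 4 nonempty → append to chain.
Insert 655: h=4, bucket 4 nonempty → append to chain.
Final buckets:
0: —
1: —
2: —
3: 493 -> 591
4: 830 -> 984 -> 928 -> 214 -> 655
5: —
6: 741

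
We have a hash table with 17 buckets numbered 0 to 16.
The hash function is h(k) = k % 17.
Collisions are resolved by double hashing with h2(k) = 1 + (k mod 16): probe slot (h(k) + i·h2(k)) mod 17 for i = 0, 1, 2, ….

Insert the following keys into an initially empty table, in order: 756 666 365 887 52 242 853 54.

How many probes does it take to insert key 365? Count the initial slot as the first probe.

Insert 756: h=8, slot 8 empty → index 8.
Insert 666: h=3, slot 3 empty → index 3.
Insert 365: h=8, h2=14, slot 8 occupied → index 5.
Insert 887: h=3, h2=8, slot 3 occupied → index 11.
Insert 52: h=1, slot 1 empty → index 1.
Insert 242: h=4, slot 4 empty → index 4.
Insert 853: h=3, h2=6, slot 3 occupied → index 9.
Insert 54: h=3, h2=7, slot 3 occupied → index 10.
Table: [., 52, ., 666, 242, 365, ., ., 756, 853, 54, 887, ., ., ., ., .]

2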